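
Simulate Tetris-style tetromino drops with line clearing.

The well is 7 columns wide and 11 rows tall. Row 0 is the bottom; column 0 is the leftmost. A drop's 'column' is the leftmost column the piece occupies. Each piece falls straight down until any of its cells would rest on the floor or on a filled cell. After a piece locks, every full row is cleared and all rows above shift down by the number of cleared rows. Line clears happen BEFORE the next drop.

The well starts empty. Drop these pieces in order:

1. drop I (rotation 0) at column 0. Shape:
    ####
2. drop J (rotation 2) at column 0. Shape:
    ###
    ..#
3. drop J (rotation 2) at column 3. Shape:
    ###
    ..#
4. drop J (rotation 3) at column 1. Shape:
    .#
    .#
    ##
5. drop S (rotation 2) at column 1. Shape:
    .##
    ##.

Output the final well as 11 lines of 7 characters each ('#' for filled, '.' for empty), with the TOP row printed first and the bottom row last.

Answer: .......
.......
.......
..##...
.##....
..#....
..#....
.##....
###....
..####.
####.#.

Derivation:
Drop 1: I rot0 at col 0 lands with bottom-row=0; cleared 0 line(s) (total 0); column heights now [1 1 1 1 0 0 0], max=1
Drop 2: J rot2 at col 0 lands with bottom-row=1; cleared 0 line(s) (total 0); column heights now [3 3 3 1 0 0 0], max=3
Drop 3: J rot2 at col 3 lands with bottom-row=0; cleared 0 line(s) (total 0); column heights now [3 3 3 2 2 2 0], max=3
Drop 4: J rot3 at col 1 lands with bottom-row=3; cleared 0 line(s) (total 0); column heights now [3 4 6 2 2 2 0], max=6
Drop 5: S rot2 at col 1 lands with bottom-row=6; cleared 0 line(s) (total 0); column heights now [3 7 8 8 2 2 0], max=8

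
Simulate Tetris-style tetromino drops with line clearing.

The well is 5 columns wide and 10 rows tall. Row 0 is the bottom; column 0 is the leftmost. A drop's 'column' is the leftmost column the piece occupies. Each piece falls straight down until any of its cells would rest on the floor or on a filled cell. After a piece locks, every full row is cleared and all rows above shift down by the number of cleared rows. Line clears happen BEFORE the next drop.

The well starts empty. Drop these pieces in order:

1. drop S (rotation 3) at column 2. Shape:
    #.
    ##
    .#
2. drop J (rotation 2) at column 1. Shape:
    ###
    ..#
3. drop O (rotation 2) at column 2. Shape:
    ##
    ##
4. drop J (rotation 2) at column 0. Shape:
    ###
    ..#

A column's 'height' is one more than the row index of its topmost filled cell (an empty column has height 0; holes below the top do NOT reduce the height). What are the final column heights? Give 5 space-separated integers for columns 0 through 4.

Answer: 8 8 8 6 0

Derivation:
Drop 1: S rot3 at col 2 lands with bottom-row=0; cleared 0 line(s) (total 0); column heights now [0 0 3 2 0], max=3
Drop 2: J rot2 at col 1 lands with bottom-row=2; cleared 0 line(s) (total 0); column heights now [0 4 4 4 0], max=4
Drop 3: O rot2 at col 2 lands with bottom-row=4; cleared 0 line(s) (total 0); column heights now [0 4 6 6 0], max=6
Drop 4: J rot2 at col 0 lands with bottom-row=6; cleared 0 line(s) (total 0); column heights now [8 8 8 6 0], max=8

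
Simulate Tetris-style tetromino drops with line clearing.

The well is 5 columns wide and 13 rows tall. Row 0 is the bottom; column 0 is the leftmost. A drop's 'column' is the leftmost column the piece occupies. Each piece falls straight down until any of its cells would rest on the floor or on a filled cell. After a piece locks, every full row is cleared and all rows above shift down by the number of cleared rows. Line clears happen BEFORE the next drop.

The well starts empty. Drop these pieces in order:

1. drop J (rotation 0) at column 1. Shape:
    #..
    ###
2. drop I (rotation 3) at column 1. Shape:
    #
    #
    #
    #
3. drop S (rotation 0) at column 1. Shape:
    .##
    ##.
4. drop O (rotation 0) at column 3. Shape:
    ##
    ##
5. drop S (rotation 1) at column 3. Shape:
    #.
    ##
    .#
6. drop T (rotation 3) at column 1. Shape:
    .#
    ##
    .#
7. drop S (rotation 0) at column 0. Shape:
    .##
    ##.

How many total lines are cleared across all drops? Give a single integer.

Answer: 0

Derivation:
Drop 1: J rot0 at col 1 lands with bottom-row=0; cleared 0 line(s) (total 0); column heights now [0 2 1 1 0], max=2
Drop 2: I rot3 at col 1 lands with bottom-row=2; cleared 0 line(s) (total 0); column heights now [0 6 1 1 0], max=6
Drop 3: S rot0 at col 1 lands with bottom-row=6; cleared 0 line(s) (total 0); column heights now [0 7 8 8 0], max=8
Drop 4: O rot0 at col 3 lands with bottom-row=8; cleared 0 line(s) (total 0); column heights now [0 7 8 10 10], max=10
Drop 5: S rot1 at col 3 lands with bottom-row=10; cleared 0 line(s) (total 0); column heights now [0 7 8 13 12], max=13
Drop 6: T rot3 at col 1 lands with bottom-row=8; cleared 0 line(s) (total 0); column heights now [0 10 11 13 12], max=13
Drop 7: S rot0 at col 0 lands with bottom-row=10; cleared 0 line(s) (total 0); column heights now [11 12 12 13 12], max=13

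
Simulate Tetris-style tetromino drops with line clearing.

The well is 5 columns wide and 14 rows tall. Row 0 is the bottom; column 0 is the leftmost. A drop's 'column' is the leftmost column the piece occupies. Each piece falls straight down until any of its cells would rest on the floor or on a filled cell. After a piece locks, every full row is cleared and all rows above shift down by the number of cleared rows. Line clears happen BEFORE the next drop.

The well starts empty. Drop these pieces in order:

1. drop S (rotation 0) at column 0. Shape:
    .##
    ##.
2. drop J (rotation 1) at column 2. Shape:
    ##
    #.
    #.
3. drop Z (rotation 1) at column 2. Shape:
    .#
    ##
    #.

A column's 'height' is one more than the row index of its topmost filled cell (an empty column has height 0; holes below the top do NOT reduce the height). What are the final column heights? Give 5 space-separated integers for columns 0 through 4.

Drop 1: S rot0 at col 0 lands with bottom-row=0; cleared 0 line(s) (total 0); column heights now [1 2 2 0 0], max=2
Drop 2: J rot1 at col 2 lands with bottom-row=2; cleared 0 line(s) (total 0); column heights now [1 2 5 5 0], max=5
Drop 3: Z rot1 at col 2 lands with bottom-row=5; cleared 0 line(s) (total 0); column heights now [1 2 7 8 0], max=8

Answer: 1 2 7 8 0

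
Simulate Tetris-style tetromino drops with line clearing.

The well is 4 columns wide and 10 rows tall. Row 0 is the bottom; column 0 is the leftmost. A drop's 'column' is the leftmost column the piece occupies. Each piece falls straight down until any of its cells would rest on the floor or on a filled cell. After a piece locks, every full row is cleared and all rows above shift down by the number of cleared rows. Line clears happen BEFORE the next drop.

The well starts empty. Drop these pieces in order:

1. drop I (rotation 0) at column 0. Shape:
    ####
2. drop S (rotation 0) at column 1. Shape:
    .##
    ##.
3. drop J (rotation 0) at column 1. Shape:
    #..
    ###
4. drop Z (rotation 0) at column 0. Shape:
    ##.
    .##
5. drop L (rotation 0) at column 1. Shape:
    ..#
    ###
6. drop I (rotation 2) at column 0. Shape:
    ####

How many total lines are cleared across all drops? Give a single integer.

Answer: 2

Derivation:
Drop 1: I rot0 at col 0 lands with bottom-row=0; cleared 1 line(s) (total 1); column heights now [0 0 0 0], max=0
Drop 2: S rot0 at col 1 lands with bottom-row=0; cleared 0 line(s) (total 1); column heights now [0 1 2 2], max=2
Drop 3: J rot0 at col 1 lands with bottom-row=2; cleared 0 line(s) (total 1); column heights now [0 4 3 3], max=4
Drop 4: Z rot0 at col 0 lands with bottom-row=4; cleared 0 line(s) (total 1); column heights now [6 6 5 3], max=6
Drop 5: L rot0 at col 1 lands with bottom-row=6; cleared 0 line(s) (total 1); column heights now [6 7 7 8], max=8
Drop 6: I rot2 at col 0 lands with bottom-row=8; cleared 1 line(s) (total 2); column heights now [6 7 7 8], max=8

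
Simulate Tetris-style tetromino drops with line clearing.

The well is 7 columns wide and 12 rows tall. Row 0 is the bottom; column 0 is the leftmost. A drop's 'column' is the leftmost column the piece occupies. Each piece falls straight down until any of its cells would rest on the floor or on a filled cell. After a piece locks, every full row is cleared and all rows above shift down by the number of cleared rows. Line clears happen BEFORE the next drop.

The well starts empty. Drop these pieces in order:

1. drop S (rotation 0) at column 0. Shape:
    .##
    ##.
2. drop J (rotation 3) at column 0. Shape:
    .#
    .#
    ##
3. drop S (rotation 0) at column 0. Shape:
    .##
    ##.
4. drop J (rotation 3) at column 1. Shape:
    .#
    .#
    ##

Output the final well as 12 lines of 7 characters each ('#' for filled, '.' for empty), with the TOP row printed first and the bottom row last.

Answer: .......
.......
..#....
..#....
.##....
.##....
##.....
.#.....
.#.....
##.....
.##....
##.....

Derivation:
Drop 1: S rot0 at col 0 lands with bottom-row=0; cleared 0 line(s) (total 0); column heights now [1 2 2 0 0 0 0], max=2
Drop 2: J rot3 at col 0 lands with bottom-row=2; cleared 0 line(s) (total 0); column heights now [3 5 2 0 0 0 0], max=5
Drop 3: S rot0 at col 0 lands with bottom-row=5; cleared 0 line(s) (total 0); column heights now [6 7 7 0 0 0 0], max=7
Drop 4: J rot3 at col 1 lands with bottom-row=7; cleared 0 line(s) (total 0); column heights now [6 8 10 0 0 0 0], max=10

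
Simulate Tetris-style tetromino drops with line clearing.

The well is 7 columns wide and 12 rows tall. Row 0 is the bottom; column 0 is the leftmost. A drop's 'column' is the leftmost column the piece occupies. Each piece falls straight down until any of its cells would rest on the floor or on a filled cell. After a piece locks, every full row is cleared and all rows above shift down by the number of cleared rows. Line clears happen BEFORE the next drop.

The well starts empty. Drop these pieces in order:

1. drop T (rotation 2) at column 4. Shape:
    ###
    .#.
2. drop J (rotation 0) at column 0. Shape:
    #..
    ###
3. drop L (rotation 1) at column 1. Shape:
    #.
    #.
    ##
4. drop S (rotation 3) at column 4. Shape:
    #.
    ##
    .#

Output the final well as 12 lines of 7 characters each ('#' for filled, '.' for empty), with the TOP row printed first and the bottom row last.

Answer: .......
.......
.......
.......
.......
.......
.......
....#..
.#..##.
.#...#.
###.###
###..#.

Derivation:
Drop 1: T rot2 at col 4 lands with bottom-row=0; cleared 0 line(s) (total 0); column heights now [0 0 0 0 2 2 2], max=2
Drop 2: J rot0 at col 0 lands with bottom-row=0; cleared 0 line(s) (total 0); column heights now [2 1 1 0 2 2 2], max=2
Drop 3: L rot1 at col 1 lands with bottom-row=1; cleared 0 line(s) (total 0); column heights now [2 4 2 0 2 2 2], max=4
Drop 4: S rot3 at col 4 lands with bottom-row=2; cleared 0 line(s) (total 0); column heights now [2 4 2 0 5 4 2], max=5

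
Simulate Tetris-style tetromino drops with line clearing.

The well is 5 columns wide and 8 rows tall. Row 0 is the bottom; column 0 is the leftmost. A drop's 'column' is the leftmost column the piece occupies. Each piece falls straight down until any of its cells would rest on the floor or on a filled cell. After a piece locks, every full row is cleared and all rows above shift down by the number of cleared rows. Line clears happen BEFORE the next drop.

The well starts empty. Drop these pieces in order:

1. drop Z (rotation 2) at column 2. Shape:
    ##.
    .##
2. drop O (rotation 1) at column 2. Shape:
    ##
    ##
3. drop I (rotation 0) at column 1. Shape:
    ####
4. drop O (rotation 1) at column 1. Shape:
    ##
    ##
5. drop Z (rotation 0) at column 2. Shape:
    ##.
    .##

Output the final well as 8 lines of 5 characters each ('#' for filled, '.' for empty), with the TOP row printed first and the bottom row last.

Drop 1: Z rot2 at col 2 lands with bottom-row=0; cleared 0 line(s) (total 0); column heights now [0 0 2 2 1], max=2
Drop 2: O rot1 at col 2 lands with bottom-row=2; cleared 0 line(s) (total 0); column heights now [0 0 4 4 1], max=4
Drop 3: I rot0 at col 1 lands with bottom-row=4; cleared 0 line(s) (total 0); column heights now [0 5 5 5 5], max=5
Drop 4: O rot1 at col 1 lands with bottom-row=5; cleared 0 line(s) (total 0); column heights now [0 7 7 5 5], max=7
Drop 5: Z rot0 at col 2 lands with bottom-row=6; cleared 0 line(s) (total 0); column heights now [0 7 8 8 7], max=8

Answer: ..##.
.####
.##..
.####
..##.
..##.
..##.
...##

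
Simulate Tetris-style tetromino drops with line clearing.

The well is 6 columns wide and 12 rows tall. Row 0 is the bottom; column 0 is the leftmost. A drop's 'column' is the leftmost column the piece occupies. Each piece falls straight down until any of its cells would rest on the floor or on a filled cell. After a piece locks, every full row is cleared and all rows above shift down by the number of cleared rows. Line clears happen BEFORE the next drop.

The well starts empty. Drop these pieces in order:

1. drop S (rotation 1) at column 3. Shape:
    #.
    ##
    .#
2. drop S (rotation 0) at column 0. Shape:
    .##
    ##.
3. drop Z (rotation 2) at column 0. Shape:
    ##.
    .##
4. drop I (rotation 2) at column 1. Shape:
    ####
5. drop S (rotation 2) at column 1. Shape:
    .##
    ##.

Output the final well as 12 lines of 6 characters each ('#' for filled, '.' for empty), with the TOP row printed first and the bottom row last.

Answer: ......
......
......
......
......
..##..
.##...
.####.
##....
.###..
.####.
##..#.

Derivation:
Drop 1: S rot1 at col 3 lands with bottom-row=0; cleared 0 line(s) (total 0); column heights now [0 0 0 3 2 0], max=3
Drop 2: S rot0 at col 0 lands with bottom-row=0; cleared 0 line(s) (total 0); column heights now [1 2 2 3 2 0], max=3
Drop 3: Z rot2 at col 0 lands with bottom-row=2; cleared 0 line(s) (total 0); column heights now [4 4 3 3 2 0], max=4
Drop 4: I rot2 at col 1 lands with bottom-row=4; cleared 0 line(s) (total 0); column heights now [4 5 5 5 5 0], max=5
Drop 5: S rot2 at col 1 lands with bottom-row=5; cleared 0 line(s) (total 0); column heights now [4 6 7 7 5 0], max=7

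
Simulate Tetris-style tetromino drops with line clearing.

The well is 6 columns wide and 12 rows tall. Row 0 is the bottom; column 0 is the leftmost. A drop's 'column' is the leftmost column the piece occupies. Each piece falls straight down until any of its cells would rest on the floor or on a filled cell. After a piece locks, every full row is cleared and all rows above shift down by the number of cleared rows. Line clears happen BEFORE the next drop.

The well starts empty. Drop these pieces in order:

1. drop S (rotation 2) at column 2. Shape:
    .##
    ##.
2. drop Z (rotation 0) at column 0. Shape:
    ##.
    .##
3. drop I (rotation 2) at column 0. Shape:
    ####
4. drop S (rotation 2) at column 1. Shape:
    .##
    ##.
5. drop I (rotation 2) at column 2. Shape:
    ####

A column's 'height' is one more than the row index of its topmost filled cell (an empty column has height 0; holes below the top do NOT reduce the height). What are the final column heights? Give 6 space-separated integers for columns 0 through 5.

Answer: 4 5 7 7 7 7

Derivation:
Drop 1: S rot2 at col 2 lands with bottom-row=0; cleared 0 line(s) (total 0); column heights now [0 0 1 2 2 0], max=2
Drop 2: Z rot0 at col 0 lands with bottom-row=1; cleared 0 line(s) (total 0); column heights now [3 3 2 2 2 0], max=3
Drop 3: I rot2 at col 0 lands with bottom-row=3; cleared 0 line(s) (total 0); column heights now [4 4 4 4 2 0], max=4
Drop 4: S rot2 at col 1 lands with bottom-row=4; cleared 0 line(s) (total 0); column heights now [4 5 6 6 2 0], max=6
Drop 5: I rot2 at col 2 lands with bottom-row=6; cleared 0 line(s) (total 0); column heights now [4 5 7 7 7 7], max=7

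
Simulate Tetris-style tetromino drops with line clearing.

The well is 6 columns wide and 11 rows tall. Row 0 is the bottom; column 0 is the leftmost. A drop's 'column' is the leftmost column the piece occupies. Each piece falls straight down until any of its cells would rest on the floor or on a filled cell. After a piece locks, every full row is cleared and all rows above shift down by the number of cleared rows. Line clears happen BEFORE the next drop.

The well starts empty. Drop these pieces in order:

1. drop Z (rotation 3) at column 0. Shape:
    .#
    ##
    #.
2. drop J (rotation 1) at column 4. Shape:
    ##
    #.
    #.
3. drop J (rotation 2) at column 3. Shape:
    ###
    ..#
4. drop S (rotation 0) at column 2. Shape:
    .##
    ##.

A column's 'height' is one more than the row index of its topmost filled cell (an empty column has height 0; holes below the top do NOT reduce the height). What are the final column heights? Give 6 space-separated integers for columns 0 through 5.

Answer: 2 3 6 7 7 5

Derivation:
Drop 1: Z rot3 at col 0 lands with bottom-row=0; cleared 0 line(s) (total 0); column heights now [2 3 0 0 0 0], max=3
Drop 2: J rot1 at col 4 lands with bottom-row=0; cleared 0 line(s) (total 0); column heights now [2 3 0 0 3 3], max=3
Drop 3: J rot2 at col 3 lands with bottom-row=3; cleared 0 line(s) (total 0); column heights now [2 3 0 5 5 5], max=5
Drop 4: S rot0 at col 2 lands with bottom-row=5; cleared 0 line(s) (total 0); column heights now [2 3 6 7 7 5], max=7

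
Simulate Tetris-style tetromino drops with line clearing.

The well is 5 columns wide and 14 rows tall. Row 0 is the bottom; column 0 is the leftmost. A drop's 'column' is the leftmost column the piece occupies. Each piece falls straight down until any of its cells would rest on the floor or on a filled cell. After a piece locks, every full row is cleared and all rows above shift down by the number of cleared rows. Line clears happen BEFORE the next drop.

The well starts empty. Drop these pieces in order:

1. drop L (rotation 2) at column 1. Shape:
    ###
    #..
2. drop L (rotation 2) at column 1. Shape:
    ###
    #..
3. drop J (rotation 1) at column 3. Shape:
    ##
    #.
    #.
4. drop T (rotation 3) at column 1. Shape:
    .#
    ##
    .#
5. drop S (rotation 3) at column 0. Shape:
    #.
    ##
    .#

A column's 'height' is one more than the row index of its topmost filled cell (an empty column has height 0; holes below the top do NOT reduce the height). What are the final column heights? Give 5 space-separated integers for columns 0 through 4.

Answer: 9 8 7 7 7

Derivation:
Drop 1: L rot2 at col 1 lands with bottom-row=0; cleared 0 line(s) (total 0); column heights now [0 2 2 2 0], max=2
Drop 2: L rot2 at col 1 lands with bottom-row=2; cleared 0 line(s) (total 0); column heights now [0 4 4 4 0], max=4
Drop 3: J rot1 at col 3 lands with bottom-row=4; cleared 0 line(s) (total 0); column heights now [0 4 4 7 7], max=7
Drop 4: T rot3 at col 1 lands with bottom-row=4; cleared 0 line(s) (total 0); column heights now [0 6 7 7 7], max=7
Drop 5: S rot3 at col 0 lands with bottom-row=6; cleared 0 line(s) (total 0); column heights now [9 8 7 7 7], max=9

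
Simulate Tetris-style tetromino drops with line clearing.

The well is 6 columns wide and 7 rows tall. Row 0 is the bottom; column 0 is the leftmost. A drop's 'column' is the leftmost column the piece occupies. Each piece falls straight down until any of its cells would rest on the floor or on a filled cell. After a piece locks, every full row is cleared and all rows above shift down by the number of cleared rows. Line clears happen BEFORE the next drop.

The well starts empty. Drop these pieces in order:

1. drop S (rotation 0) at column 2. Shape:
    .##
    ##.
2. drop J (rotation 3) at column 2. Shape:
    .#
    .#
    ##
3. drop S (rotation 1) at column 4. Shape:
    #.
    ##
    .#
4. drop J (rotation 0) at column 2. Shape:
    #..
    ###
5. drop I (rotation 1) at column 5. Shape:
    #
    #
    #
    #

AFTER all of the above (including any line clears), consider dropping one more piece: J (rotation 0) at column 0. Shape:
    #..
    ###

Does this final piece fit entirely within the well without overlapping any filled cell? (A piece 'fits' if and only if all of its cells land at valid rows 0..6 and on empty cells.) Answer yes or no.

Drop 1: S rot0 at col 2 lands with bottom-row=0; cleared 0 line(s) (total 0); column heights now [0 0 1 2 2 0], max=2
Drop 2: J rot3 at col 2 lands with bottom-row=2; cleared 0 line(s) (total 0); column heights now [0 0 3 5 2 0], max=5
Drop 3: S rot1 at col 4 lands with bottom-row=1; cleared 0 line(s) (total 0); column heights now [0 0 3 5 4 3], max=5
Drop 4: J rot0 at col 2 lands with bottom-row=5; cleared 0 line(s) (total 0); column heights now [0 0 7 6 6 3], max=7
Drop 5: I rot1 at col 5 lands with bottom-row=3; cleared 0 line(s) (total 0); column heights now [0 0 7 6 6 7], max=7
Test piece J rot0 at col 0 (width 3): heights before test = [0 0 7 6 6 7]; fits = False

Answer: no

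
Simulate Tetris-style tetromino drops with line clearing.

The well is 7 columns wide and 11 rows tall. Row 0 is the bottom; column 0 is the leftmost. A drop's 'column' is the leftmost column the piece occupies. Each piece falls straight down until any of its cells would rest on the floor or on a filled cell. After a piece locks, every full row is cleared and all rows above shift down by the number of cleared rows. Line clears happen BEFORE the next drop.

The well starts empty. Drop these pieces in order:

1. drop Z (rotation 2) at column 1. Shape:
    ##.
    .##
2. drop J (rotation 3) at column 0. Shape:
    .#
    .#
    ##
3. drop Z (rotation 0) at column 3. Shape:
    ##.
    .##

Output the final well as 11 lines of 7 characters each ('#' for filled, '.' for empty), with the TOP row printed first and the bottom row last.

Answer: .......
.......
.......
.......
.......
.......
.#.....
.#.....
##.....
.####..
..####.

Derivation:
Drop 1: Z rot2 at col 1 lands with bottom-row=0; cleared 0 line(s) (total 0); column heights now [0 2 2 1 0 0 0], max=2
Drop 2: J rot3 at col 0 lands with bottom-row=2; cleared 0 line(s) (total 0); column heights now [3 5 2 1 0 0 0], max=5
Drop 3: Z rot0 at col 3 lands with bottom-row=0; cleared 0 line(s) (total 0); column heights now [3 5 2 2 2 1 0], max=5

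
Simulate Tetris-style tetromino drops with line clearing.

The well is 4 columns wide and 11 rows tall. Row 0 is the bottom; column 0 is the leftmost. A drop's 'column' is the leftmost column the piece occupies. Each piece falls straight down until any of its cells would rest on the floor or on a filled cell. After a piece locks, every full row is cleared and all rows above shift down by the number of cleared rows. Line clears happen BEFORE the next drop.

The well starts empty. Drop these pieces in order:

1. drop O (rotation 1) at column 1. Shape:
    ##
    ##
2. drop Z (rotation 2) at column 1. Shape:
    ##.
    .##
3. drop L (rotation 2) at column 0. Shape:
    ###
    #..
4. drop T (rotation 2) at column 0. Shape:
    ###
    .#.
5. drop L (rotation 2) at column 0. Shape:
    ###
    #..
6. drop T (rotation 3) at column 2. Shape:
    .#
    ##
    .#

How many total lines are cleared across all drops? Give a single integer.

Drop 1: O rot1 at col 1 lands with bottom-row=0; cleared 0 line(s) (total 0); column heights now [0 2 2 0], max=2
Drop 2: Z rot2 at col 1 lands with bottom-row=2; cleared 0 line(s) (total 0); column heights now [0 4 4 3], max=4
Drop 3: L rot2 at col 0 lands with bottom-row=3; cleared 0 line(s) (total 0); column heights now [5 5 5 3], max=5
Drop 4: T rot2 at col 0 lands with bottom-row=5; cleared 0 line(s) (total 0); column heights now [7 7 7 3], max=7
Drop 5: L rot2 at col 0 lands with bottom-row=7; cleared 0 line(s) (total 0); column heights now [9 9 9 3], max=9
Drop 6: T rot3 at col 2 lands with bottom-row=8; cleared 1 line(s) (total 1); column heights now [8 7 9 10], max=10

Answer: 1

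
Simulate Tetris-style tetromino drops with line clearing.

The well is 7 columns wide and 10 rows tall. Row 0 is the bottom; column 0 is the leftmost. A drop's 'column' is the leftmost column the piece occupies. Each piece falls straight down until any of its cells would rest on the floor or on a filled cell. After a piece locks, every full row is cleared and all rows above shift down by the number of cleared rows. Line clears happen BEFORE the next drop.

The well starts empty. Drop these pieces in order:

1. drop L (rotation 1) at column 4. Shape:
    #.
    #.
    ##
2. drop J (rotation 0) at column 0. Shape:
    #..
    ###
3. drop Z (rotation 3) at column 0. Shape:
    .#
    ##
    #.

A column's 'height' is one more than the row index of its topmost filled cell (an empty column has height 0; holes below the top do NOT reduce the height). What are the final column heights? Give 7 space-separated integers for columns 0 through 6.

Answer: 4 5 1 0 3 1 0

Derivation:
Drop 1: L rot1 at col 4 lands with bottom-row=0; cleared 0 line(s) (total 0); column heights now [0 0 0 0 3 1 0], max=3
Drop 2: J rot0 at col 0 lands with bottom-row=0; cleared 0 line(s) (total 0); column heights now [2 1 1 0 3 1 0], max=3
Drop 3: Z rot3 at col 0 lands with bottom-row=2; cleared 0 line(s) (total 0); column heights now [4 5 1 0 3 1 0], max=5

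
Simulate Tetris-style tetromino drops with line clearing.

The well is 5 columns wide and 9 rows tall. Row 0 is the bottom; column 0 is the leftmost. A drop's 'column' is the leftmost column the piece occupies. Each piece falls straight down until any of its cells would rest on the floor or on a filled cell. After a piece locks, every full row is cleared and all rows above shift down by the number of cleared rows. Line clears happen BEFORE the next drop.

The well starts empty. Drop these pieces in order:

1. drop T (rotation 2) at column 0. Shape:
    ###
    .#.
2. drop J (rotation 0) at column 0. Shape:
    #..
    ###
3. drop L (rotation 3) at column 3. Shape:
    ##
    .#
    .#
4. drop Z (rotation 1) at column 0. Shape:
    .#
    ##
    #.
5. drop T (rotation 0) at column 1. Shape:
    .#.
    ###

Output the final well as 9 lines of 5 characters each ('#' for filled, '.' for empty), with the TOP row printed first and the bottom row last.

Answer: .....
..#..
.###.
.#...
##...
#....
#....
###.#
.#..#

Derivation:
Drop 1: T rot2 at col 0 lands with bottom-row=0; cleared 0 line(s) (total 0); column heights now [2 2 2 0 0], max=2
Drop 2: J rot0 at col 0 lands with bottom-row=2; cleared 0 line(s) (total 0); column heights now [4 3 3 0 0], max=4
Drop 3: L rot3 at col 3 lands with bottom-row=0; cleared 1 line(s) (total 1); column heights now [3 2 2 0 2], max=3
Drop 4: Z rot1 at col 0 lands with bottom-row=3; cleared 0 line(s) (total 1); column heights now [5 6 2 0 2], max=6
Drop 5: T rot0 at col 1 lands with bottom-row=6; cleared 0 line(s) (total 1); column heights now [5 7 8 7 2], max=8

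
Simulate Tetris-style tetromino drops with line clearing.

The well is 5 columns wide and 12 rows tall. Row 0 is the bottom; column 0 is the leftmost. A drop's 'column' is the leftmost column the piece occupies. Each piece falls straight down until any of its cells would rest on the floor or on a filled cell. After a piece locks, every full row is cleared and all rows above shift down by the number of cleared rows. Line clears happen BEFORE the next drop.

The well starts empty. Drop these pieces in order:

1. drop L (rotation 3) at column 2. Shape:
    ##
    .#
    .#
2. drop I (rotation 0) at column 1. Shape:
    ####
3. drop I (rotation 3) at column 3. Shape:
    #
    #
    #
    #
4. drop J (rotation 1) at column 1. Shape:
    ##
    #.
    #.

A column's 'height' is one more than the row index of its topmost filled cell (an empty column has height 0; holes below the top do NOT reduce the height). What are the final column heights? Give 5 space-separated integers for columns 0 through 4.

Drop 1: L rot3 at col 2 lands with bottom-row=0; cleared 0 line(s) (total 0); column heights now [0 0 3 3 0], max=3
Drop 2: I rot0 at col 1 lands with bottom-row=3; cleared 0 line(s) (total 0); column heights now [0 4 4 4 4], max=4
Drop 3: I rot3 at col 3 lands with bottom-row=4; cleared 0 line(s) (total 0); column heights now [0 4 4 8 4], max=8
Drop 4: J rot1 at col 1 lands with bottom-row=4; cleared 0 line(s) (total 0); column heights now [0 7 7 8 4], max=8

Answer: 0 7 7 8 4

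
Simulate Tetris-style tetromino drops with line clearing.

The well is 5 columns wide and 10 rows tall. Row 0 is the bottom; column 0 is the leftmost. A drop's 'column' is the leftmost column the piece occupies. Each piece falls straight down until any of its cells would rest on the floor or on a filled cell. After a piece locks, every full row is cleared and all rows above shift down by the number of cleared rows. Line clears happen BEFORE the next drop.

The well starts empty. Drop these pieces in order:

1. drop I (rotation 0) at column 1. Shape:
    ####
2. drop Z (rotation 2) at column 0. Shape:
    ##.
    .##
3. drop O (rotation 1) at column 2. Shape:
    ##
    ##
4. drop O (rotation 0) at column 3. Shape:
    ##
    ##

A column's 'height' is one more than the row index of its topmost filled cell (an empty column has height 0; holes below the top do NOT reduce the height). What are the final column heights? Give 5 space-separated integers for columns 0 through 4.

Drop 1: I rot0 at col 1 lands with bottom-row=0; cleared 0 line(s) (total 0); column heights now [0 1 1 1 1], max=1
Drop 2: Z rot2 at col 0 lands with bottom-row=1; cleared 0 line(s) (total 0); column heights now [3 3 2 1 1], max=3
Drop 3: O rot1 at col 2 lands with bottom-row=2; cleared 0 line(s) (total 0); column heights now [3 3 4 4 1], max=4
Drop 4: O rot0 at col 3 lands with bottom-row=4; cleared 0 line(s) (total 0); column heights now [3 3 4 6 6], max=6

Answer: 3 3 4 6 6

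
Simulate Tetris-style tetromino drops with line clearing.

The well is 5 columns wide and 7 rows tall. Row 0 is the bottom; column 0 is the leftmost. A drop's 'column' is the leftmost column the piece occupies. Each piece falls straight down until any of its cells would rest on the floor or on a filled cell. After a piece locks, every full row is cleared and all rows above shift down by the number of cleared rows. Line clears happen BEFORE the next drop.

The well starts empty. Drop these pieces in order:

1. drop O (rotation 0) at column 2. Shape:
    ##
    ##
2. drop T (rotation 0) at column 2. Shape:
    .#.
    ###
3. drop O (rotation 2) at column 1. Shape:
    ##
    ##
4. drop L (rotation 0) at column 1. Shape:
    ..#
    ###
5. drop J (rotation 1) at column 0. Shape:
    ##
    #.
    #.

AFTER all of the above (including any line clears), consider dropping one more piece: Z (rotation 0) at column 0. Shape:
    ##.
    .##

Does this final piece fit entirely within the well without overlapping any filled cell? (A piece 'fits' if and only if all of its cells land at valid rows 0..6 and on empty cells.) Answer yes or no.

Drop 1: O rot0 at col 2 lands with bottom-row=0; cleared 0 line(s) (total 0); column heights now [0 0 2 2 0], max=2
Drop 2: T rot0 at col 2 lands with bottom-row=2; cleared 0 line(s) (total 0); column heights now [0 0 3 4 3], max=4
Drop 3: O rot2 at col 1 lands with bottom-row=3; cleared 0 line(s) (total 0); column heights now [0 5 5 4 3], max=5
Drop 4: L rot0 at col 1 lands with bottom-row=5; cleared 0 line(s) (total 0); column heights now [0 6 6 7 3], max=7
Drop 5: J rot1 at col 0 lands with bottom-row=4; cleared 0 line(s) (total 0); column heights now [7 7 6 7 3], max=7
Test piece Z rot0 at col 0 (width 3): heights before test = [7 7 6 7 3]; fits = False

Answer: no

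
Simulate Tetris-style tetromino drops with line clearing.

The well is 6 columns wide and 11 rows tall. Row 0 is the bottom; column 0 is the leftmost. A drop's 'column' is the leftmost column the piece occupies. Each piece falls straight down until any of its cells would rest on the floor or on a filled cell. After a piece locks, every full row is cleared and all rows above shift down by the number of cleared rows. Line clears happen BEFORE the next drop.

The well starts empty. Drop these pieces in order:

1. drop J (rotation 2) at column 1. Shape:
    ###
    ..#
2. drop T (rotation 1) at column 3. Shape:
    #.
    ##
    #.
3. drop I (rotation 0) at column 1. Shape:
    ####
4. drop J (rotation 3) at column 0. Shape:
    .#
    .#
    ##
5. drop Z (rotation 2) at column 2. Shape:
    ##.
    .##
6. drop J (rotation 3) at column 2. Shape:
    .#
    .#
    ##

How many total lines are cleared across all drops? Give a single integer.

Drop 1: J rot2 at col 1 lands with bottom-row=0; cleared 0 line(s) (total 0); column heights now [0 2 2 2 0 0], max=2
Drop 2: T rot1 at col 3 lands with bottom-row=2; cleared 0 line(s) (total 0); column heights now [0 2 2 5 4 0], max=5
Drop 3: I rot0 at col 1 lands with bottom-row=5; cleared 0 line(s) (total 0); column heights now [0 6 6 6 6 0], max=6
Drop 4: J rot3 at col 0 lands with bottom-row=6; cleared 0 line(s) (total 0); column heights now [7 9 6 6 6 0], max=9
Drop 5: Z rot2 at col 2 lands with bottom-row=6; cleared 0 line(s) (total 0); column heights now [7 9 8 8 7 0], max=9
Drop 6: J rot3 at col 2 lands with bottom-row=8; cleared 0 line(s) (total 0); column heights now [7 9 9 11 7 0], max=11

Answer: 0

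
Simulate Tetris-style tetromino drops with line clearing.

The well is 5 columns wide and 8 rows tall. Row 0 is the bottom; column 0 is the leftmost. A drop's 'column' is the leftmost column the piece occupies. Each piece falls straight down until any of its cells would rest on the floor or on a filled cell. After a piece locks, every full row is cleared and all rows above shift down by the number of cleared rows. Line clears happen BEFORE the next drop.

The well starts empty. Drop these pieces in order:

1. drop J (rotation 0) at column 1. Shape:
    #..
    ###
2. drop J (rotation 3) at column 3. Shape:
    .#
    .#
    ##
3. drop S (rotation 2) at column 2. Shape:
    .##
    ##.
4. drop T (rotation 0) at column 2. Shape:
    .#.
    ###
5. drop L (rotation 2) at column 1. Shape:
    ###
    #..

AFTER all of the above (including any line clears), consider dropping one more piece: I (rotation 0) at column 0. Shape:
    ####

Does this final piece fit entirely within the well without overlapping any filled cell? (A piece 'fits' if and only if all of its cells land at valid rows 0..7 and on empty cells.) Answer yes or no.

Drop 1: J rot0 at col 1 lands with bottom-row=0; cleared 0 line(s) (total 0); column heights now [0 2 1 1 0], max=2
Drop 2: J rot3 at col 3 lands with bottom-row=1; cleared 0 line(s) (total 0); column heights now [0 2 1 2 4], max=4
Drop 3: S rot2 at col 2 lands with bottom-row=3; cleared 0 line(s) (total 0); column heights now [0 2 4 5 5], max=5
Drop 4: T rot0 at col 2 lands with bottom-row=5; cleared 0 line(s) (total 0); column heights now [0 2 6 7 6], max=7
Drop 5: L rot2 at col 1 lands with bottom-row=6; cleared 0 line(s) (total 0); column heights now [0 8 8 8 6], max=8
Test piece I rot0 at col 0 (width 4): heights before test = [0 8 8 8 6]; fits = False

Answer: no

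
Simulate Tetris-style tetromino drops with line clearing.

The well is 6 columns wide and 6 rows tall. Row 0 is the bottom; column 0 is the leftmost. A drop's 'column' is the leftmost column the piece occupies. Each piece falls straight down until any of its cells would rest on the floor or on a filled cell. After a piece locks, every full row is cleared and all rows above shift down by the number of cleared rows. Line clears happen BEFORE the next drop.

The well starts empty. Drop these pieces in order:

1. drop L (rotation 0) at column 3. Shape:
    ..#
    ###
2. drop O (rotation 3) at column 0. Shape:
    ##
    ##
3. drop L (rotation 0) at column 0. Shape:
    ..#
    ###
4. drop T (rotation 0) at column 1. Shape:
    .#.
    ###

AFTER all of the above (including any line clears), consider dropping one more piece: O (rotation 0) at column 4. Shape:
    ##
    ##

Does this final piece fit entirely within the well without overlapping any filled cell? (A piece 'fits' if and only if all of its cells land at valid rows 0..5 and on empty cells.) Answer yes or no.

Answer: yes

Derivation:
Drop 1: L rot0 at col 3 lands with bottom-row=0; cleared 0 line(s) (total 0); column heights now [0 0 0 1 1 2], max=2
Drop 2: O rot3 at col 0 lands with bottom-row=0; cleared 0 line(s) (total 0); column heights now [2 2 0 1 1 2], max=2
Drop 3: L rot0 at col 0 lands with bottom-row=2; cleared 0 line(s) (total 0); column heights now [3 3 4 1 1 2], max=4
Drop 4: T rot0 at col 1 lands with bottom-row=4; cleared 0 line(s) (total 0); column heights now [3 5 6 5 1 2], max=6
Test piece O rot0 at col 4 (width 2): heights before test = [3 5 6 5 1 2]; fits = True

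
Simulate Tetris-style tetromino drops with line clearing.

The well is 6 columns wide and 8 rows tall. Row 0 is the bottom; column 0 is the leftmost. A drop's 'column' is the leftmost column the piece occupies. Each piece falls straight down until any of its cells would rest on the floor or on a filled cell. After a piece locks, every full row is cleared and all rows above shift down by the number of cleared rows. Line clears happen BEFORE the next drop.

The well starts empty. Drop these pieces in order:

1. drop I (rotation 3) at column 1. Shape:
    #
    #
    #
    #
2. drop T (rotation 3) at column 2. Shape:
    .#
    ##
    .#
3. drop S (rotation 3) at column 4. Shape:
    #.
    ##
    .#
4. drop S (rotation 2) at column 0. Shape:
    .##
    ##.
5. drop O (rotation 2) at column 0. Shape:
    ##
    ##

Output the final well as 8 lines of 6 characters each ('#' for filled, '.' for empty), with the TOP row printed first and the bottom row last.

Drop 1: I rot3 at col 1 lands with bottom-row=0; cleared 0 line(s) (total 0); column heights now [0 4 0 0 0 0], max=4
Drop 2: T rot3 at col 2 lands with bottom-row=0; cleared 0 line(s) (total 0); column heights now [0 4 2 3 0 0], max=4
Drop 3: S rot3 at col 4 lands with bottom-row=0; cleared 0 line(s) (total 0); column heights now [0 4 2 3 3 2], max=4
Drop 4: S rot2 at col 0 lands with bottom-row=4; cleared 0 line(s) (total 0); column heights now [5 6 6 3 3 2], max=6
Drop 5: O rot2 at col 0 lands with bottom-row=6; cleared 0 line(s) (total 0); column heights now [8 8 6 3 3 2], max=8

Answer: ##....
##....
.##...
##....
.#....
.#.##.
.#####
.#.#.#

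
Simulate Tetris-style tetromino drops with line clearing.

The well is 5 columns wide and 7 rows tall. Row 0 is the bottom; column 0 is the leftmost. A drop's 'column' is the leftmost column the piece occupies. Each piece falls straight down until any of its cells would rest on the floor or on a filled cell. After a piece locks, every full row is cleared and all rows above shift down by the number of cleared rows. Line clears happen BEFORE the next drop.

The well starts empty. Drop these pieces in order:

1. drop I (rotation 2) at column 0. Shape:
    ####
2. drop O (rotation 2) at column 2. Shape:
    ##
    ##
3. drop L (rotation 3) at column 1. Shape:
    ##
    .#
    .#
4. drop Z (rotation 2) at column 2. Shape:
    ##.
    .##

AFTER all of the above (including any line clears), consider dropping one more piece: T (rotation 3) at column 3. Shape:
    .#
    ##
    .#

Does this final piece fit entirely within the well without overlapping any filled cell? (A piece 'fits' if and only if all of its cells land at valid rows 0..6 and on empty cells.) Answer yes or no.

Answer: no

Derivation:
Drop 1: I rot2 at col 0 lands with bottom-row=0; cleared 0 line(s) (total 0); column heights now [1 1 1 1 0], max=1
Drop 2: O rot2 at col 2 lands with bottom-row=1; cleared 0 line(s) (total 0); column heights now [1 1 3 3 0], max=3
Drop 3: L rot3 at col 1 lands with bottom-row=3; cleared 0 line(s) (total 0); column heights now [1 6 6 3 0], max=6
Drop 4: Z rot2 at col 2 lands with bottom-row=5; cleared 0 line(s) (total 0); column heights now [1 6 7 7 6], max=7
Test piece T rot3 at col 3 (width 2): heights before test = [1 6 7 7 6]; fits = False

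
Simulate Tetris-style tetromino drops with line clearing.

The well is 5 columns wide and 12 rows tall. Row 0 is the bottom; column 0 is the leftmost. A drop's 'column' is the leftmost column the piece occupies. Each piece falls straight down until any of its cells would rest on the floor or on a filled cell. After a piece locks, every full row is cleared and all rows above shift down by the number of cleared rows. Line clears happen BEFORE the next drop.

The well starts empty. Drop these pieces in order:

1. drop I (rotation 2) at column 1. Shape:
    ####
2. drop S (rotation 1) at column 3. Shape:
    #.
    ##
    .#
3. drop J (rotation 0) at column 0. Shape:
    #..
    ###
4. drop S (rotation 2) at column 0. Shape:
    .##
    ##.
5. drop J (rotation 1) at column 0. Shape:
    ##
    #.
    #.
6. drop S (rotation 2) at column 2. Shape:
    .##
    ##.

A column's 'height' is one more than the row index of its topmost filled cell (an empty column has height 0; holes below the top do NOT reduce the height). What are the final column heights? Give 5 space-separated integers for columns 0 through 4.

Answer: 7 7 6 7 7

Derivation:
Drop 1: I rot2 at col 1 lands with bottom-row=0; cleared 0 line(s) (total 0); column heights now [0 1 1 1 1], max=1
Drop 2: S rot1 at col 3 lands with bottom-row=1; cleared 0 line(s) (total 0); column heights now [0 1 1 4 3], max=4
Drop 3: J rot0 at col 0 lands with bottom-row=1; cleared 0 line(s) (total 0); column heights now [3 2 2 4 3], max=4
Drop 4: S rot2 at col 0 lands with bottom-row=3; cleared 0 line(s) (total 0); column heights now [4 5 5 4 3], max=5
Drop 5: J rot1 at col 0 lands with bottom-row=4; cleared 0 line(s) (total 0); column heights now [7 7 5 4 3], max=7
Drop 6: S rot2 at col 2 lands with bottom-row=5; cleared 0 line(s) (total 0); column heights now [7 7 6 7 7], max=7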